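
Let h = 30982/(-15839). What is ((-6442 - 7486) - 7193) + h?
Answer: -334566501/15839 ≈ -21123.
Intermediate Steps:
h = -30982/15839 (h = 30982*(-1/15839) = -30982/15839 ≈ -1.9561)
((-6442 - 7486) - 7193) + h = ((-6442 - 7486) - 7193) - 30982/15839 = (-13928 - 7193) - 30982/15839 = -21121 - 30982/15839 = -334566501/15839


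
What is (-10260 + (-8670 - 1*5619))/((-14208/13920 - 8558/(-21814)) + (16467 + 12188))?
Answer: -12941537245/15105772848 ≈ -0.85673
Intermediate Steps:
(-10260 + (-8670 - 1*5619))/((-14208/13920 - 8558/(-21814)) + (16467 + 12188)) = (-10260 + (-8670 - 5619))/((-14208*1/13920 - 8558*(-1/21814)) + 28655) = (-10260 - 14289)/((-148/145 + 4279/10907) + 28655) = -24549/(-993781/1581515 + 28655) = -24549/45317318544/1581515 = -24549*1581515/45317318544 = -12941537245/15105772848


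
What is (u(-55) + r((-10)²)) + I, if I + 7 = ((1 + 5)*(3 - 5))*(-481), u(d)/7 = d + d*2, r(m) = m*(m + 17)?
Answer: 16310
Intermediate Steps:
r(m) = m*(17 + m)
u(d) = 21*d (u(d) = 7*(d + d*2) = 7*(d + 2*d) = 7*(3*d) = 21*d)
I = 5765 (I = -7 + ((1 + 5)*(3 - 5))*(-481) = -7 + (6*(-2))*(-481) = -7 - 12*(-481) = -7 + 5772 = 5765)
(u(-55) + r((-10)²)) + I = (21*(-55) + (-10)²*(17 + (-10)²)) + 5765 = (-1155 + 100*(17 + 100)) + 5765 = (-1155 + 100*117) + 5765 = (-1155 + 11700) + 5765 = 10545 + 5765 = 16310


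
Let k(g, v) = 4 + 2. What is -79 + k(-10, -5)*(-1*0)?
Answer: -79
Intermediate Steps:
k(g, v) = 6
-79 + k(-10, -5)*(-1*0) = -79 + 6*(-1*0) = -79 + 6*0 = -79 + 0 = -79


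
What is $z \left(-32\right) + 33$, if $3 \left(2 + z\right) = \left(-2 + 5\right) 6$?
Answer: $-95$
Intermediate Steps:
$z = 4$ ($z = -2 + \frac{\left(-2 + 5\right) 6}{3} = -2 + \frac{3 \cdot 6}{3} = -2 + \frac{1}{3} \cdot 18 = -2 + 6 = 4$)
$z \left(-32\right) + 33 = 4 \left(-32\right) + 33 = -128 + 33 = -95$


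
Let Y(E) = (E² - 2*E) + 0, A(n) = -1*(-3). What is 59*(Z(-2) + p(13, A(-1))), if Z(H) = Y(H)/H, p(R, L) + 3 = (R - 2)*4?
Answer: 2183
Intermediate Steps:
A(n) = 3
Y(E) = E² - 2*E
p(R, L) = -11 + 4*R (p(R, L) = -3 + (R - 2)*4 = -3 + (-2 + R)*4 = -3 + (-8 + 4*R) = -11 + 4*R)
Z(H) = -2 + H (Z(H) = (H*(-2 + H))/H = -2 + H)
59*(Z(-2) + p(13, A(-1))) = 59*((-2 - 2) + (-11 + 4*13)) = 59*(-4 + (-11 + 52)) = 59*(-4 + 41) = 59*37 = 2183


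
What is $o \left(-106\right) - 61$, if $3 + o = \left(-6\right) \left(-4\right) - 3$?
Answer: $-1969$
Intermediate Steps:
$o = 18$ ($o = -3 - -21 = -3 + \left(24 - 3\right) = -3 + 21 = 18$)
$o \left(-106\right) - 61 = 18 \left(-106\right) - 61 = -1908 - 61 = -1969$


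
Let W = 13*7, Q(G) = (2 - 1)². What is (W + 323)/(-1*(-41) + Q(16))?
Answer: 69/7 ≈ 9.8571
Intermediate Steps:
Q(G) = 1 (Q(G) = 1² = 1)
W = 91
(W + 323)/(-1*(-41) + Q(16)) = (91 + 323)/(-1*(-41) + 1) = 414/(41 + 1) = 414/42 = 414*(1/42) = 69/7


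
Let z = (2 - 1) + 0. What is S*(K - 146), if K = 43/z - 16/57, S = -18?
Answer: 35322/19 ≈ 1859.1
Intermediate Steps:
z = 1 (z = 1 + 0 = 1)
K = 2435/57 (K = 43/1 - 16/57 = 43*1 - 16*1/57 = 43 - 16/57 = 2435/57 ≈ 42.719)
S*(K - 146) = -18*(2435/57 - 146) = -18*(-5887/57) = 35322/19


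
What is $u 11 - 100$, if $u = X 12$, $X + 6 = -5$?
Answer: $-1552$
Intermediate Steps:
$X = -11$ ($X = -6 - 5 = -11$)
$u = -132$ ($u = \left(-11\right) 12 = -132$)
$u 11 - 100 = \left(-132\right) 11 - 100 = -1452 - 100 = -1552$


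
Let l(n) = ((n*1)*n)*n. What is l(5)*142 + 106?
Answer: 17856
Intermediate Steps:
l(n) = n³ (l(n) = (n*n)*n = n²*n = n³)
l(5)*142 + 106 = 5³*142 + 106 = 125*142 + 106 = 17750 + 106 = 17856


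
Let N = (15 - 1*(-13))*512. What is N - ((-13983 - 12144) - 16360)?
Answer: 56823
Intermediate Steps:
N = 14336 (N = (15 + 13)*512 = 28*512 = 14336)
N - ((-13983 - 12144) - 16360) = 14336 - ((-13983 - 12144) - 16360) = 14336 - (-26127 - 16360) = 14336 - 1*(-42487) = 14336 + 42487 = 56823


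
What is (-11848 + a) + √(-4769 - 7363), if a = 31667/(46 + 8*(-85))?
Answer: -7543299/634 + 6*I*√337 ≈ -11898.0 + 110.15*I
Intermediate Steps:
a = -31667/634 (a = 31667/(46 - 680) = 31667/(-634) = 31667*(-1/634) = -31667/634 ≈ -49.948)
(-11848 + a) + √(-4769 - 7363) = (-11848 - 31667/634) + √(-4769 - 7363) = -7543299/634 + √(-12132) = -7543299/634 + 6*I*√337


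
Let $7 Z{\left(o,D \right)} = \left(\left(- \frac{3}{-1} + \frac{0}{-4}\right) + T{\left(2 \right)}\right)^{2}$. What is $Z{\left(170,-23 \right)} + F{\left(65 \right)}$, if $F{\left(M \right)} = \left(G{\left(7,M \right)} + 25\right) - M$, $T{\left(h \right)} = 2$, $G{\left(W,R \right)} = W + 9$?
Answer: $- \frac{143}{7} \approx -20.429$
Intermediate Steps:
$G{\left(W,R \right)} = 9 + W$
$Z{\left(o,D \right)} = \frac{25}{7}$ ($Z{\left(o,D \right)} = \frac{\left(\left(- \frac{3}{-1} + \frac{0}{-4}\right) + 2\right)^{2}}{7} = \frac{\left(\left(\left(-3\right) \left(-1\right) + 0 \left(- \frac{1}{4}\right)\right) + 2\right)^{2}}{7} = \frac{\left(\left(3 + 0\right) + 2\right)^{2}}{7} = \frac{\left(3 + 2\right)^{2}}{7} = \frac{5^{2}}{7} = \frac{1}{7} \cdot 25 = \frac{25}{7}$)
$F{\left(M \right)} = 41 - M$ ($F{\left(M \right)} = \left(\left(9 + 7\right) + 25\right) - M = \left(16 + 25\right) - M = 41 - M$)
$Z{\left(170,-23 \right)} + F{\left(65 \right)} = \frac{25}{7} + \left(41 - 65\right) = \frac{25}{7} - 24 = - \frac{143}{7}$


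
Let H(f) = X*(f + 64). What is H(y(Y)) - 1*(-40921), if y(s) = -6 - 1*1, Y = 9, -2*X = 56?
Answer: 39325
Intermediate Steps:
X = -28 (X = -½*56 = -28)
y(s) = -7 (y(s) = -6 - 1 = -7)
H(f) = -1792 - 28*f (H(f) = -28*(f + 64) = -28*(64 + f) = -1792 - 28*f)
H(y(Y)) - 1*(-40921) = (-1792 - 28*(-7)) - 1*(-40921) = (-1792 + 196) + 40921 = -1596 + 40921 = 39325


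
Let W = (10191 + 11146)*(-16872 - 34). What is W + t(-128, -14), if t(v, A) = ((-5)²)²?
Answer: -360722697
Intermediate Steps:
t(v, A) = 625 (t(v, A) = 25² = 625)
W = -360723322 (W = 21337*(-16906) = -360723322)
W + t(-128, -14) = -360723322 + 625 = -360722697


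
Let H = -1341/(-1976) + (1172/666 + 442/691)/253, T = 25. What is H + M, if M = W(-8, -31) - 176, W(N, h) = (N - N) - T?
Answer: -2094805703723/10457721144 ≈ -200.31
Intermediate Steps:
W(N, h) = -25 (W(N, h) = (N - N) - 1*25 = 0 - 25 = -25)
M = -201 (M = -25 - 176 = -201)
H = 7196246221/10457721144 (H = -1341*(-1/1976) + (1172*(1/666) + 442*(1/691))*(1/253) = 1341/1976 + (586/333 + 442/691)*(1/253) = 1341/1976 + (552112/230103)*(1/253) = 1341/1976 + 50192/5292369 = 7196246221/10457721144 ≈ 0.68813)
H + M = 7196246221/10457721144 - 201 = -2094805703723/10457721144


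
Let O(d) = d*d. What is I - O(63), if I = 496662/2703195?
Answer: -3576161431/901065 ≈ -3968.8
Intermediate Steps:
I = 165554/901065 (I = 496662*(1/2703195) = 165554/901065 ≈ 0.18373)
O(d) = d**2
I - O(63) = 165554/901065 - 1*63**2 = 165554/901065 - 1*3969 = 165554/901065 - 3969 = -3576161431/901065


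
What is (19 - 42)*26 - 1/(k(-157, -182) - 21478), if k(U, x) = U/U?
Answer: -12843245/21477 ≈ -598.00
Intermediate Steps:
k(U, x) = 1
(19 - 42)*26 - 1/(k(-157, -182) - 21478) = (19 - 42)*26 - 1/(1 - 21478) = -23*26 - 1/(-21477) = -598 - 1*(-1/21477) = -598 + 1/21477 = -12843245/21477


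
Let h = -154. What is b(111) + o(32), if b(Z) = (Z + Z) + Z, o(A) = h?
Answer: 179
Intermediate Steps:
o(A) = -154
b(Z) = 3*Z (b(Z) = 2*Z + Z = 3*Z)
b(111) + o(32) = 3*111 - 154 = 333 - 154 = 179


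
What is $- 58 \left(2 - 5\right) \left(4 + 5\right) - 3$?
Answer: $1563$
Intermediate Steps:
$- 58 \left(2 - 5\right) \left(4 + 5\right) - 3 = - 58 \left(\left(-3\right) 9\right) - 3 = \left(-58\right) \left(-27\right) - 3 = 1566 - 3 = 1563$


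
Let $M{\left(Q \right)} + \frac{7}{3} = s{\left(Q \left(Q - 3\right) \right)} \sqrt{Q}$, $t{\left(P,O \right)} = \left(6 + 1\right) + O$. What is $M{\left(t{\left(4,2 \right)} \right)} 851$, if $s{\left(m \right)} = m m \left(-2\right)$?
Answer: $- \frac{44673245}{3} \approx -1.4891 \cdot 10^{7}$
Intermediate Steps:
$s{\left(m \right)} = - 2 m^{2}$ ($s{\left(m \right)} = m^{2} \left(-2\right) = - 2 m^{2}$)
$t{\left(P,O \right)} = 7 + O$
$M{\left(Q \right)} = - \frac{7}{3} - 2 Q^{\frac{5}{2}} \left(-3 + Q\right)^{2}$ ($M{\left(Q \right)} = - \frac{7}{3} + - 2 \left(Q \left(Q - 3\right)\right)^{2} \sqrt{Q} = - \frac{7}{3} + - 2 \left(Q \left(-3 + Q\right)\right)^{2} \sqrt{Q} = - \frac{7}{3} + - 2 Q^{2} \left(-3 + Q\right)^{2} \sqrt{Q} = - \frac{7}{3} - 2 Q^{\frac{5}{2}} \left(-3 + Q\right)^{2}$)
$M{\left(t{\left(4,2 \right)} \right)} 851 = \left(- \frac{7}{3} - 2 \left(7 + 2\right)^{\frac{5}{2}} \left(-3 + \left(7 + 2\right)\right)^{2}\right) 851 = \left(- \frac{7}{3} - 2 \cdot 9^{\frac{5}{2}} \left(-3 + 9\right)^{2}\right) 851 = \left(- \frac{7}{3} - 486 \cdot 6^{2}\right) 851 = \left(- \frac{7}{3} - 486 \cdot 36\right) 851 = \left(- \frac{7}{3} - 17496\right) 851 = \left(- \frac{52495}{3}\right) 851 = - \frac{44673245}{3}$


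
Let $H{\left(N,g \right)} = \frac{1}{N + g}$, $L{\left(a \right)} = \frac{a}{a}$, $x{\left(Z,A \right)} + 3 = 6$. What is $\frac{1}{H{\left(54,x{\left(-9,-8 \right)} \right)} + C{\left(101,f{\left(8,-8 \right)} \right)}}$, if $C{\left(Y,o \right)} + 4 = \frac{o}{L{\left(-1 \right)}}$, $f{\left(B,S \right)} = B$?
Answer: $\frac{57}{229} \approx 0.24891$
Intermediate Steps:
$x{\left(Z,A \right)} = 3$ ($x{\left(Z,A \right)} = -3 + 6 = 3$)
$L{\left(a \right)} = 1$
$C{\left(Y,o \right)} = -4 + o$ ($C{\left(Y,o \right)} = -4 + \frac{o}{1} = -4 + o 1 = -4 + o$)
$\frac{1}{H{\left(54,x{\left(-9,-8 \right)} \right)} + C{\left(101,f{\left(8,-8 \right)} \right)}} = \frac{1}{\frac{1}{54 + 3} + \left(-4 + 8\right)} = \frac{1}{\frac{1}{57} + 4} = \frac{1}{\frac{229}{57}} = \frac{57}{229}$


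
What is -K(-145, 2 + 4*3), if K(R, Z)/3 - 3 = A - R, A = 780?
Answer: -2784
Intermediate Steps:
K(R, Z) = 2349 - 3*R (K(R, Z) = 9 + 3*(780 - R) = 9 + (2340 - 3*R) = 2349 - 3*R)
-K(-145, 2 + 4*3) = -(2349 - 3*(-145)) = -(2349 + 435) = -1*2784 = -2784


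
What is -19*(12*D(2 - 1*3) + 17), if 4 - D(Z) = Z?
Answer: -1463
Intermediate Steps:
D(Z) = 4 - Z
-19*(12*D(2 - 1*3) + 17) = -19*(12*(4 - (2 - 1*3)) + 17) = -19*(12*(4 - (2 - 3)) + 17) = -19*(12*(4 - 1*(-1)) + 17) = -19*(12*(4 + 1) + 17) = -19*(12*5 + 17) = -19*(60 + 17) = -19*77 = -1463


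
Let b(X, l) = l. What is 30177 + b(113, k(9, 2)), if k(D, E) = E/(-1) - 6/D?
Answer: 90523/3 ≈ 30174.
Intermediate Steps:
k(D, E) = -E - 6/D (k(D, E) = E*(-1) - 6/D = -E - 6/D)
30177 + b(113, k(9, 2)) = 30177 + (-1*2 - 6/9) = 30177 + (-2 - 6*1/9) = 30177 + (-2 - 2/3) = 30177 - 8/3 = 90523/3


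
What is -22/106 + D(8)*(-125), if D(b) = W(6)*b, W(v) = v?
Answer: -318011/53 ≈ -6000.2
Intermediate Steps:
D(b) = 6*b
-22/106 + D(8)*(-125) = -22/106 + (6*8)*(-125) = -22*1/106 + 48*(-125) = -11/53 - 6000 = -318011/53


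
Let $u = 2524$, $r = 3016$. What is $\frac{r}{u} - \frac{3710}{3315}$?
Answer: $\frac{31700}{418353} \approx 0.075773$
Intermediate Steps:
$\frac{r}{u} - \frac{3710}{3315} = \frac{3016}{2524} - \frac{3710}{3315} = 3016 \cdot \frac{1}{2524} - \frac{742}{663} = \frac{754}{631} - \frac{742}{663} = \frac{31700}{418353}$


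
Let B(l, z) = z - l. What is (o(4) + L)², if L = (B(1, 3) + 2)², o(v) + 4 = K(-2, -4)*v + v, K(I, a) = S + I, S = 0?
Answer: 64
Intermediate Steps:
K(I, a) = I (K(I, a) = 0 + I = I)
o(v) = -4 - v (o(v) = -4 + (-2*v + v) = -4 - v)
L = 16 (L = ((3 - 1*1) + 2)² = ((3 - 1) + 2)² = (2 + 2)² = 4² = 16)
(o(4) + L)² = ((-4 - 1*4) + 16)² = ((-4 - 4) + 16)² = (-8 + 16)² = 8² = 64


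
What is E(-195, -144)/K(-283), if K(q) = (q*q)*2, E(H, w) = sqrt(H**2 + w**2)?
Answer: 3*sqrt(6529)/160178 ≈ 0.0015134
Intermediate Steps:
K(q) = 2*q**2 (K(q) = q**2*2 = 2*q**2)
E(-195, -144)/K(-283) = sqrt((-195)**2 + (-144)**2)/((2*(-283)**2)) = sqrt(38025 + 20736)/((2*80089)) = sqrt(58761)/160178 = (3*sqrt(6529))*(1/160178) = 3*sqrt(6529)/160178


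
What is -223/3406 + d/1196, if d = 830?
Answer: 24618/39169 ≈ 0.62851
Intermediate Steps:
-223/3406 + d/1196 = -223/3406 + 830/1196 = -223*1/3406 + 830*(1/1196) = -223/3406 + 415/598 = 24618/39169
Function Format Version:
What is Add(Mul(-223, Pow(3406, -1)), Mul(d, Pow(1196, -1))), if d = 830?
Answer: Rational(24618, 39169) ≈ 0.62851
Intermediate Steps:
Add(Mul(-223, Pow(3406, -1)), Mul(d, Pow(1196, -1))) = Add(Mul(-223, Pow(3406, -1)), Mul(830, Pow(1196, -1))) = Add(Mul(-223, Rational(1, 3406)), Mul(830, Rational(1, 1196))) = Add(Rational(-223, 3406), Rational(415, 598)) = Rational(24618, 39169)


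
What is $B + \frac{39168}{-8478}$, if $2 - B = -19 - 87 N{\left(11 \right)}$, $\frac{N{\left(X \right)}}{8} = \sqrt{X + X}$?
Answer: $\frac{7715}{471} + 696 \sqrt{22} \approx 3280.9$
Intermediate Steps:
$N{\left(X \right)} = 8 \sqrt{2} \sqrt{X}$ ($N{\left(X \right)} = 8 \sqrt{X + X} = 8 \sqrt{2 X} = 8 \sqrt{2} \sqrt{X}$)
$B = 21 + 696 \sqrt{22}$ ($B = 2 - \left(-19 - 87 \cdot 8 \sqrt{2} \sqrt{11}\right) = 2 - \left(-19 - 87 \cdot 8 \sqrt{22}\right) = 2 - \left(-19 - 696 \sqrt{22}\right) = 2 + \left(19 + 696 \sqrt{22}\right) = 21 + 696 \sqrt{22} \approx 3285.5$)
$B + \frac{39168}{-8478} = \left(21 + 696 \sqrt{22}\right) + \frac{39168}{-8478} = \left(21 + 696 \sqrt{22}\right) + 39168 \left(- \frac{1}{8478}\right) = \left(21 + 696 \sqrt{22}\right) - \frac{2176}{471} = \frac{7715}{471} + 696 \sqrt{22}$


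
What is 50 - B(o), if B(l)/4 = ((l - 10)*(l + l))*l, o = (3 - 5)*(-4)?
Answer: 1074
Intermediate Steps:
o = 8 (o = -2*(-4) = 8)
B(l) = 8*l**2*(-10 + l) (B(l) = 4*(((l - 10)*(l + l))*l) = 4*(((-10 + l)*(2*l))*l) = 4*((2*l*(-10 + l))*l) = 4*(2*l**2*(-10 + l)) = 8*l**2*(-10 + l))
50 - B(o) = 50 - 8*8**2*(-10 + 8) = 50 - 8*64*(-2) = 50 - 1*(-1024) = 50 + 1024 = 1074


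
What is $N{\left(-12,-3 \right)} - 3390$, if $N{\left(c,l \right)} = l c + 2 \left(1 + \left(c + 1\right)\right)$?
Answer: $-3374$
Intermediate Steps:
$N{\left(c,l \right)} = 4 + 2 c + c l$ ($N{\left(c,l \right)} = c l + 2 \left(1 + \left(1 + c\right)\right) = c l + 2 \left(2 + c\right) = c l + \left(4 + 2 c\right) = 4 + 2 c + c l$)
$N{\left(-12,-3 \right)} - 3390 = \left(4 + 2 \left(-12\right) - -36\right) - 3390 = \left(4 - 24 + 36\right) - 3390 = 16 - 3390 = -3374$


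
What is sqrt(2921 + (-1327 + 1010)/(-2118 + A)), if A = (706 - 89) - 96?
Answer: sqrt(7450250938)/1597 ≈ 54.048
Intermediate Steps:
A = 521 (A = 617 - 96 = 521)
sqrt(2921 + (-1327 + 1010)/(-2118 + A)) = sqrt(2921 + (-1327 + 1010)/(-2118 + 521)) = sqrt(2921 - 317/(-1597)) = sqrt(2921 - 317*(-1/1597)) = sqrt(2921 + 317/1597) = sqrt(4665154/1597) = sqrt(7450250938)/1597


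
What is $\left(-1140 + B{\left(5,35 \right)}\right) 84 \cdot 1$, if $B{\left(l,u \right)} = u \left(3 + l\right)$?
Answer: $-72240$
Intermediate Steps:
$\left(-1140 + B{\left(5,35 \right)}\right) 84 \cdot 1 = \left(-1140 + 35 \left(3 + 5\right)\right) 84 \cdot 1 = \left(-1140 + 35 \cdot 8\right) 84 = \left(-1140 + 280\right) 84 = \left(-860\right) 84 = -72240$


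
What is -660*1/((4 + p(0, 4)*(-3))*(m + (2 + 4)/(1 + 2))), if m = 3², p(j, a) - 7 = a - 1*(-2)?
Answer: 12/7 ≈ 1.7143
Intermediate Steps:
p(j, a) = 9 + a (p(j, a) = 7 + (a - 1*(-2)) = 7 + (a + 2) = 7 + (2 + a) = 9 + a)
m = 9
-660*1/((4 + p(0, 4)*(-3))*(m + (2 + 4)/(1 + 2))) = -660*1/((4 + (9 + 4)*(-3))*(9 + (2 + 4)/(1 + 2))) = -660*1/((4 + 13*(-3))*(9 + 6/3)) = -660*1/((4 - 39)*(9 + 6*(⅓))) = -660*(-1/(35*(9 + 2))) = -660/(11*(-35)) = -660/(-385) = -660*(-1/385) = 12/7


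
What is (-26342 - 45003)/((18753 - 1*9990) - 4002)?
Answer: -71345/4761 ≈ -14.985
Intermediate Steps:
(-26342 - 45003)/((18753 - 1*9990) - 4002) = -71345/((18753 - 9990) - 4002) = -71345/(8763 - 4002) = -71345/4761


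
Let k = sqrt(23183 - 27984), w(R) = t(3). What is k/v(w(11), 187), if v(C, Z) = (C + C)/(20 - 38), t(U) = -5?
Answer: 9*I*sqrt(4801)/5 ≈ 124.72*I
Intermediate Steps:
w(R) = -5
v(C, Z) = -C/9 (v(C, Z) = (2*C)/(-18) = (2*C)*(-1/18) = -C/9)
k = I*sqrt(4801) (k = sqrt(-4801) = I*sqrt(4801) ≈ 69.289*I)
k/v(w(11), 187) = (I*sqrt(4801))/((-1/9*(-5))) = (I*sqrt(4801))/(5/9) = (I*sqrt(4801))*(9/5) = 9*I*sqrt(4801)/5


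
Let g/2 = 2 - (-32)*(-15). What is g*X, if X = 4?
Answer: -3824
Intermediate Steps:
g = -956 (g = 2*(2 - (-32)*(-15)) = 2*(2 - 1*480) = 2*(2 - 480) = 2*(-478) = -956)
g*X = -956*4 = -3824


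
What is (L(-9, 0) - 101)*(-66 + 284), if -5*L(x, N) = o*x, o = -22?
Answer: -153254/5 ≈ -30651.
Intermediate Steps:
L(x, N) = 22*x/5 (L(x, N) = -(-22)*x/5 = 22*x/5)
(L(-9, 0) - 101)*(-66 + 284) = ((22/5)*(-9) - 101)*(-66 + 284) = (-198/5 - 101)*218 = -703/5*218 = -153254/5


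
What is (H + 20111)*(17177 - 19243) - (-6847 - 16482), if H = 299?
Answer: -42143731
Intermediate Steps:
(H + 20111)*(17177 - 19243) - (-6847 - 16482) = (299 + 20111)*(17177 - 19243) - (-6847 - 16482) = 20410*(-2066) - 1*(-23329) = -42167060 + 23329 = -42143731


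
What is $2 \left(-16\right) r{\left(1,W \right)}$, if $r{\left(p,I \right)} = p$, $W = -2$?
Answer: $-32$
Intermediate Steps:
$2 \left(-16\right) r{\left(1,W \right)} = 2 \left(-16\right) 1 = \left(-32\right) 1 = -32$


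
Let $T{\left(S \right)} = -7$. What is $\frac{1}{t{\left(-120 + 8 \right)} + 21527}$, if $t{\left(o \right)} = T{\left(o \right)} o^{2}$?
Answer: $- \frac{1}{66281} \approx -1.5087 \cdot 10^{-5}$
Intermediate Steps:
$t{\left(o \right)} = - 7 o^{2}$
$\frac{1}{t{\left(-120 + 8 \right)} + 21527} = \frac{1}{- 7 \left(-120 + 8\right)^{2} + 21527} = \frac{1}{- 7 \left(-112\right)^{2} + 21527} = \frac{1}{\left(-7\right) 12544 + 21527} = \frac{1}{-87808 + 21527} = \frac{1}{-66281} = - \frac{1}{66281}$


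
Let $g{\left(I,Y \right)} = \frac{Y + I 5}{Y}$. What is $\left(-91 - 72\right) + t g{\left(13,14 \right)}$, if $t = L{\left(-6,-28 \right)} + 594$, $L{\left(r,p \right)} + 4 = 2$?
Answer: $\frac{22243}{7} \approx 3177.6$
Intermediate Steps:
$L{\left(r,p \right)} = -2$ ($L{\left(r,p \right)} = -4 + 2 = -2$)
$t = 592$ ($t = -2 + 594 = 592$)
$g{\left(I,Y \right)} = \frac{Y + 5 I}{Y}$
$\left(-91 - 72\right) + t g{\left(13,14 \right)} = \left(-91 - 72\right) + 592 \frac{14 + 5 \cdot 13}{14} = \left(-91 - 72\right) + 592 \frac{14 + 65}{14} = -163 + 592 \cdot \frac{1}{14} \cdot 79 = -163 + 592 \cdot \frac{79}{14} = -163 + \frac{23384}{7} = \frac{22243}{7}$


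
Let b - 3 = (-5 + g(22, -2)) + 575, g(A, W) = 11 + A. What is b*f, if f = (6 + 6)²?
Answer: 87264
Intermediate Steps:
f = 144 (f = 12² = 144)
b = 606 (b = 3 + ((-5 + (11 + 22)) + 575) = 3 + ((-5 + 33) + 575) = 3 + (28 + 575) = 3 + 603 = 606)
b*f = 606*144 = 87264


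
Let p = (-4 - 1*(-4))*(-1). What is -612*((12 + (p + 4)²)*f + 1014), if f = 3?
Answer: -671976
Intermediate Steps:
p = 0 (p = (-4 + 4)*(-1) = 0*(-1) = 0)
-612*((12 + (p + 4)²)*f + 1014) = -612*((12 + (0 + 4)²)*3 + 1014) = -612*((12 + 4²)*3 + 1014) = -612*((12 + 16)*3 + 1014) = -612*(28*3 + 1014) = -612*(84 + 1014) = -612*1098 = -671976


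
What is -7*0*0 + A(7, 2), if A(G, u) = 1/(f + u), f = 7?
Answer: 1/9 ≈ 0.11111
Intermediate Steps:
A(G, u) = 1/(7 + u)
-7*0*0 + A(7, 2) = -7*0*0 + 1/(7 + 2) = 0*0 + 1/9 = 0 + 1/9 = 1/9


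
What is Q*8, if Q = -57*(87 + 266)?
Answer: -160968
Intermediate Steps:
Q = -20121 (Q = -57*353 = -20121)
Q*8 = -20121*8 = -160968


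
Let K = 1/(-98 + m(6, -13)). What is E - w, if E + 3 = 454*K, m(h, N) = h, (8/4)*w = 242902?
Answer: -5587111/46 ≈ -1.2146e+5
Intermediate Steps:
w = 121451 (w = (1/2)*242902 = 121451)
K = -1/92 (K = 1/(-98 + 6) = 1/(-92) = -1/92 ≈ -0.010870)
E = -365/46 (E = -3 + 454*(-1/92) = -3 - 227/46 = -365/46 ≈ -7.9348)
E - w = -365/46 - 1*121451 = -365/46 - 121451 = -5587111/46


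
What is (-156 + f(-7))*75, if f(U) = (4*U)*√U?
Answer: -11700 - 2100*I*√7 ≈ -11700.0 - 5556.1*I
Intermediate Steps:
f(U) = 4*U^(3/2)
(-156 + f(-7))*75 = (-156 + 4*(-7)^(3/2))*75 = (-156 + 4*(-7*I*√7))*75 = (-156 - 28*I*√7)*75 = -11700 - 2100*I*√7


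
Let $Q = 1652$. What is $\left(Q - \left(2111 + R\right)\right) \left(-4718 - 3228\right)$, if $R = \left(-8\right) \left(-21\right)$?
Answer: $4982142$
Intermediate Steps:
$R = 168$
$\left(Q - \left(2111 + R\right)\right) \left(-4718 - 3228\right) = \left(1652 - 2279\right) \left(-4718 - 3228\right) = \left(1652 - 2279\right) \left(-7946\right) = \left(-627\right) \left(-7946\right) = 4982142$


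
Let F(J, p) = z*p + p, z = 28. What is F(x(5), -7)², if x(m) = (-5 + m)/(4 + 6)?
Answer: 41209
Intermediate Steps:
x(m) = -½ + m/10 (x(m) = (-5 + m)/10 = (-5 + m)*(⅒) = -½ + m/10)
F(J, p) = 29*p (F(J, p) = 28*p + p = 29*p)
F(x(5), -7)² = (29*(-7))² = (-203)² = 41209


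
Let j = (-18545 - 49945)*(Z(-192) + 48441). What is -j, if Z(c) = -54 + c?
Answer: 3300875550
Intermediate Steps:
j = -3300875550 (j = (-18545 - 49945)*((-54 - 192) + 48441) = -68490*(-246 + 48441) = -68490*48195 = -3300875550)
-j = -1*(-3300875550) = 3300875550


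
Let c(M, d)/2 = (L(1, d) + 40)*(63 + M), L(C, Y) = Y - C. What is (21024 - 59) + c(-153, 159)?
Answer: -14675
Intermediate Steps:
c(M, d) = 2*(39 + d)*(63 + M) (c(M, d) = 2*(((d - 1*1) + 40)*(63 + M)) = 2*(((d - 1) + 40)*(63 + M)) = 2*(((-1 + d) + 40)*(63 + M)) = 2*((39 + d)*(63 + M)) = 2*(39 + d)*(63 + M))
(21024 - 59) + c(-153, 159) = (21024 - 59) + (4914 + 78*(-153) + 126*159 + 2*(-153)*159) = 20965 + (4914 - 11934 + 20034 - 48654) = 20965 - 35640 = -14675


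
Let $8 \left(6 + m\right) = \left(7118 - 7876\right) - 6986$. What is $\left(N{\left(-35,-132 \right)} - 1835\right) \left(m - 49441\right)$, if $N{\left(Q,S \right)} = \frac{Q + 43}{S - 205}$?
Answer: $\frac{31176787245}{337} \approx 9.2513 \cdot 10^{7}$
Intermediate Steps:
$N{\left(Q,S \right)} = \frac{43 + Q}{-205 + S}$
$m = -974$ ($m = -6 + \frac{\left(7118 - 7876\right) - 6986}{8} = -6 + \frac{-758 - 6986}{8} = -6 + \frac{1}{8} \left(-7744\right) = -6 - 968 = -974$)
$\left(N{\left(-35,-132 \right)} - 1835\right) \left(m - 49441\right) = \left(\frac{43 - 35}{-205 - 132} - 1835\right) \left(-974 - 49441\right) = \left(\frac{1}{-337} \cdot 8 - 1835\right) \left(-50415\right) = \left(\left(- \frac{1}{337}\right) 8 - 1835\right) \left(-50415\right) = \left(- \frac{8}{337} - 1835\right) \left(-50415\right) = \left(- \frac{618403}{337}\right) \left(-50415\right) = \frac{31176787245}{337}$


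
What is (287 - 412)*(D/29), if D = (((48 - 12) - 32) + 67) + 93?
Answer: -20500/29 ≈ -706.90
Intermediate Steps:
D = 164 (D = ((36 - 32) + 67) + 93 = (4 + 67) + 93 = 71 + 93 = 164)
(287 - 412)*(D/29) = (287 - 412)*(164/29) = -20500/29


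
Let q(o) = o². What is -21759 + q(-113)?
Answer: -8990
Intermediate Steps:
-21759 + q(-113) = -21759 + (-113)² = -21759 + 12769 = -8990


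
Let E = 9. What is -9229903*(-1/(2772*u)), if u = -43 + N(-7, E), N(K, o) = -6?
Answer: -9229903/135828 ≈ -67.953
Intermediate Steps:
u = -49 (u = -43 - 6 = -49)
-9229903*(-1/(2772*u)) = -9229903/(-49*14*(-198)) = -9229903/((-686*(-198))) = -9229903/135828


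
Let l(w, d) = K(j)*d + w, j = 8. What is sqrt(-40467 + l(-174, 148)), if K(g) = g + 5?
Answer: I*sqrt(38717) ≈ 196.77*I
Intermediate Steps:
K(g) = 5 + g
l(w, d) = w + 13*d (l(w, d) = (5 + 8)*d + w = 13*d + w = w + 13*d)
sqrt(-40467 + l(-174, 148)) = sqrt(-40467 + (-174 + 13*148)) = sqrt(-40467 + (-174 + 1924)) = sqrt(-40467 + 1750) = sqrt(-38717) = I*sqrt(38717)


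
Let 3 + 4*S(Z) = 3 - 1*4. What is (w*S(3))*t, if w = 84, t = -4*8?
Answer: 2688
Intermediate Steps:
S(Z) = -1 (S(Z) = -3/4 + (3 - 1*4)/4 = -3/4 + (3 - 4)/4 = -3/4 + (1/4)*(-1) = -3/4 - 1/4 = -1)
t = -32
(w*S(3))*t = (84*(-1))*(-32) = -84*(-32) = 2688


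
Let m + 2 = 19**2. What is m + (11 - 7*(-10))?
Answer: 440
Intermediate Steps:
m = 359 (m = -2 + 19**2 = -2 + 361 = 359)
m + (11 - 7*(-10)) = 359 + (11 - 7*(-10)) = 359 + (11 + 70) = 359 + 81 = 440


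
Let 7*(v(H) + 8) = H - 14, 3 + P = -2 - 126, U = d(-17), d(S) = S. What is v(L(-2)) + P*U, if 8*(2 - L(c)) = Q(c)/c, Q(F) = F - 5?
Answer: 248329/112 ≈ 2217.2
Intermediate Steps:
Q(F) = -5 + F
U = -17
L(c) = 2 - (-5 + c)/(8*c)
P = -131 (P = -3 + (-2 - 126) = -3 - 128 = -131)
v(H) = -10 + H/7 (v(H) = -8 + (H - 14)/7 = -8 + (-14 + H)/7 = -8 + (-2 + H/7) = -10 + H/7)
v(L(-2)) + P*U = (-10 + ((5/8)*(1 + 3*(-2))/(-2))/7) - 131*(-17) = (-10 + ((5/8)*(-½)*(1 - 6))/7) + 2227 = (-10 + ((5/8)*(-½)*(-5))/7) + 2227 = (-10 + (⅐)*(25/16)) + 2227 = (-10 + 25/112) + 2227 = -1095/112 + 2227 = 248329/112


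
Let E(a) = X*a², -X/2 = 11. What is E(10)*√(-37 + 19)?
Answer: -6600*I*√2 ≈ -9333.8*I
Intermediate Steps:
X = -22 (X = -2*11 = -22)
E(a) = -22*a²
E(10)*√(-37 + 19) = (-22*10²)*√(-37 + 19) = (-22*100)*√(-18) = -6600*I*√2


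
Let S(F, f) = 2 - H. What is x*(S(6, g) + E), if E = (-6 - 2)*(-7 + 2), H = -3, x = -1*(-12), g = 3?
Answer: 540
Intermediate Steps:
x = 12
E = 40 (E = -8*(-5) = 40)
S(F, f) = 5 (S(F, f) = 2 - 1*(-3) = 2 + 3 = 5)
x*(S(6, g) + E) = 12*(5 + 40) = 12*45 = 540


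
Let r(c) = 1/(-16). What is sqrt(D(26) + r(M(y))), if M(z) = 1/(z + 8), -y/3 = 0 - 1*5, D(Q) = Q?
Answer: sqrt(415)/4 ≈ 5.0929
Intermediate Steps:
y = 15 (y = -3*(0 - 1*5) = -3*(0 - 5) = -3*(-5) = 15)
M(z) = 1/(8 + z)
r(c) = -1/16
sqrt(D(26) + r(M(y))) = sqrt(26 - 1/16) = sqrt(415/16) = sqrt(415)/4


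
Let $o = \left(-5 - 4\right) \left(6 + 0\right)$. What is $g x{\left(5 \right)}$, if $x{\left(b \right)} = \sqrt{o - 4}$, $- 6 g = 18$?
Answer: $- 3 i \sqrt{58} \approx - 22.847 i$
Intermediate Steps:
$g = -3$ ($g = \left(- \frac{1}{6}\right) 18 = -3$)
$o = -54$ ($o = \left(-9\right) 6 = -54$)
$x{\left(b \right)} = i \sqrt{58}$ ($x{\left(b \right)} = \sqrt{-54 - 4} = \sqrt{-58} = i \sqrt{58}$)
$g x{\left(5 \right)} = - 3 i \sqrt{58}$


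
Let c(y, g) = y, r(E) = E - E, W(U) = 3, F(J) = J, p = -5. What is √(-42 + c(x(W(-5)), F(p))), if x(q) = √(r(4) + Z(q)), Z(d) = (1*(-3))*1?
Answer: √(-42 + I*√3) ≈ 0.1336 + 6.4821*I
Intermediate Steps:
r(E) = 0
Z(d) = -3 (Z(d) = -3*1 = -3)
x(q) = I*√3 (x(q) = √(0 - 3) = √(-3) = I*√3)
√(-42 + c(x(W(-5)), F(p))) = √(-42 + I*√3)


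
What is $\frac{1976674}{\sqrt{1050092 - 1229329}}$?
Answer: $- \frac{1976674 i \sqrt{179237}}{179237} \approx - 4669.0 i$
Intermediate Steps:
$\frac{1976674}{\sqrt{1050092 - 1229329}} = \frac{1976674}{\sqrt{-179237}} = \frac{1976674}{i \sqrt{179237}} = 1976674 \left(- \frac{i \sqrt{179237}}{179237}\right) = - \frac{1976674 i \sqrt{179237}}{179237}$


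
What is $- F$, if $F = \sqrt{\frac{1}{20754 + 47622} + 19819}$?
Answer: $- \frac{\sqrt{23164830595830}}{34188} \approx -140.78$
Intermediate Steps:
$F = \frac{\sqrt{23164830595830}}{34188}$ ($F = \sqrt{\frac{1}{68376} + 19819} = \sqrt{\frac{1355143945}{68376}} = \frac{\sqrt{23164830595830}}{34188} \approx 140.78$)
$- F = - \frac{\sqrt{23164830595830}}{34188}$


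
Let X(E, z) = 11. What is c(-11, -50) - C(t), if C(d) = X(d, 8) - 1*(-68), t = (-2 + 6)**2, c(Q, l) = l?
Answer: -129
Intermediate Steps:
t = 16 (t = 4**2 = 16)
C(d) = 79 (C(d) = 11 - 1*(-68) = 11 + 68 = 79)
c(-11, -50) - C(t) = -50 - 1*79 = -50 - 79 = -129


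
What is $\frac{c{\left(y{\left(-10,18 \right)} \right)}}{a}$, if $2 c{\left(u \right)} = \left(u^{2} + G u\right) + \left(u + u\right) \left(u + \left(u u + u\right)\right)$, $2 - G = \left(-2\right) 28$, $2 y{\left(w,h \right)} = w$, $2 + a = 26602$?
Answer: $- \frac{83}{10640} \approx -0.0078008$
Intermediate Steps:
$a = 26600$ ($a = -2 + 26602 = 26600$)
$y{\left(w,h \right)} = \frac{w}{2}$
$G = 58$ ($G = 2 - \left(-2\right) 28 = 2 - -56 = 2 + 56 = 58$)
$c{\left(u \right)} = \frac{u^{2}}{2} + 29 u + u \left(u^{2} + 2 u\right)$ ($c{\left(u \right)} = \frac{\left(u^{2} + 58 u\right) + \left(u + u\right) \left(u + \left(u u + u\right)\right)}{2} = \frac{\left(u^{2} + 58 u\right) + 2 u \left(u + \left(u^{2} + u\right)\right)}{2} = \frac{\left(u^{2} + 58 u\right) + 2 u \left(u + \left(u + u^{2}\right)\right)}{2} = \frac{\left(u^{2} + 58 u\right) + 2 u \left(u^{2} + 2 u\right)}{2} = \frac{u^{2} + 58 u + 2 u \left(u^{2} + 2 u\right)}{2} = \frac{u^{2}}{2} + 29 u + u \left(u^{2} + 2 u\right)$)
$\frac{c{\left(y{\left(-10,18 \right)} \right)}}{a} = \frac{\frac{1}{2} \cdot \frac{1}{2} \left(-10\right) \left(58 + 2 \left(\frac{1}{2} \left(-10\right)\right)^{2} + 5 \cdot \frac{1}{2} \left(-10\right)\right)}{26600} = \frac{1}{2} \left(-5\right) \left(58 + 2 \left(-5\right)^{2} + 5 \left(-5\right)\right) \frac{1}{26600} = \frac{1}{2} \left(-5\right) \left(58 + 2 \cdot 25 - 25\right) \frac{1}{26600} = \frac{1}{2} \left(-5\right) \left(58 + 50 - 25\right) \frac{1}{26600} = \frac{1}{2} \left(-5\right) 83 \cdot \frac{1}{26600} = \left(- \frac{415}{2}\right) \frac{1}{26600} = - \frac{83}{10640}$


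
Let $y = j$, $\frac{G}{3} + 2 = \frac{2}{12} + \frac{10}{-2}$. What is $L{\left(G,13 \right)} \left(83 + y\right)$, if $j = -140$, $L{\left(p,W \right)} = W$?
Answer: $-741$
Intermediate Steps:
$G = - \frac{41}{2}$ ($G = -6 + 3 \left(\frac{2}{12} + \frac{10}{-2}\right) = -6 + 3 \left(2 \cdot \frac{1}{12} + 10 \left(- \frac{1}{2}\right)\right) = -6 + 3 \left(\frac{1}{6} - 5\right) = -6 + 3 \left(- \frac{29}{6}\right) = -6 - \frac{29}{2} = - \frac{41}{2} \approx -20.5$)
$y = -140$
$L{\left(G,13 \right)} \left(83 + y\right) = 13 \left(83 - 140\right) = 13 \left(-57\right) = -741$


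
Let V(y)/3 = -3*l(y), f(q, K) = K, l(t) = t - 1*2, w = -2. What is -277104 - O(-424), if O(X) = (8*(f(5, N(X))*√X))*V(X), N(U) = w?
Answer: -277104 + 122688*I*√106 ≈ -2.771e+5 + 1.2632e+6*I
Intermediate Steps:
N(U) = -2
l(t) = -2 + t (l(t) = t - 2 = -2 + t)
V(y) = 18 - 9*y (V(y) = 3*(-3*(-2 + y)) = 3*(6 - 3*y) = 18 - 9*y)
O(X) = -16*√X*(18 - 9*X) (O(X) = (8*(-2*√X))*(18 - 9*X) = (-16*√X)*(18 - 9*X) = -16*√X*(18 - 9*X))
-277104 - O(-424) = -277104 - 144*√(-424)*(-2 - 424) = -277104 - 144*2*I*√106*(-426) = -277104 - (-122688)*I*√106 = -277104 + 122688*I*√106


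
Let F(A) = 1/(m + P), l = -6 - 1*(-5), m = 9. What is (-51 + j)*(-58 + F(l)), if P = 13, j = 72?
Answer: -26775/22 ≈ -1217.0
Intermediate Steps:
l = -1 (l = -6 + 5 = -1)
F(A) = 1/22 (F(A) = 1/(9 + 13) = 1/22)
(-51 + j)*(-58 + F(l)) = (-51 + 72)*(-58 + 1/22) = 21*(-1275/22) = -26775/22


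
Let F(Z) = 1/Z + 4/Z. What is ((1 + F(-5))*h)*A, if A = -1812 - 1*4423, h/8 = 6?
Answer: 0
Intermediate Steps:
F(Z) = 5/Z (F(Z) = 1/Z + 4/Z = 5/Z)
h = 48 (h = 8*6 = 48)
A = -6235 (A = -1812 - 4423 = -6235)
((1 + F(-5))*h)*A = ((1 + 5/(-5))*48)*(-6235) = ((1 + 5*(-1/5))*48)*(-6235) = ((1 - 1)*48)*(-6235) = (0*48)*(-6235) = 0*(-6235) = 0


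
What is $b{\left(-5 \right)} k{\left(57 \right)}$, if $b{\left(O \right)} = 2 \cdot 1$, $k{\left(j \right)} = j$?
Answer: $114$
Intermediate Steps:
$b{\left(O \right)} = 2$
$b{\left(-5 \right)} k{\left(57 \right)} = 2 \cdot 57 = 114$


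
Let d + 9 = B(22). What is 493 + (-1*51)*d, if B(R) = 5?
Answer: 697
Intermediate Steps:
d = -4 (d = -9 + 5 = -4)
493 + (-1*51)*d = 493 - 1*51*(-4) = 493 - 51*(-4) = 493 + 204 = 697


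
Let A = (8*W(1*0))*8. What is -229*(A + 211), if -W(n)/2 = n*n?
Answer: -48319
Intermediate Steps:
W(n) = -2*n**2 (W(n) = -2*n*n = -2*n**2)
A = 0 (A = (8*(-2*(1*0)**2))*8 = (8*(-2*0**2))*8 = (8*(-2*0))*8 = (8*0)*8 = 0*8 = 0)
-229*(A + 211) = -229*(0 + 211) = -229*211 = -48319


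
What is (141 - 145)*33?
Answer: -132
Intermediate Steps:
(141 - 145)*33 = -4*33 = -132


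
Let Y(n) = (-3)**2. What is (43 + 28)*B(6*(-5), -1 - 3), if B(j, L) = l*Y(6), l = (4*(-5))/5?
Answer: -2556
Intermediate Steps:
Y(n) = 9
l = -4 (l = -20*1/5 = -4)
B(j, L) = -36 (B(j, L) = -4*9 = -36)
(43 + 28)*B(6*(-5), -1 - 3) = (43 + 28)*(-36) = 71*(-36) = -2556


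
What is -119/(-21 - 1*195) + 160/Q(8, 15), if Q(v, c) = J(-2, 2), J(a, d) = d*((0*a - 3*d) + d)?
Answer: -4201/216 ≈ -19.449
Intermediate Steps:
J(a, d) = -2*d² (J(a, d) = d*((0 - 3*d) + d) = d*(-3*d + d) = d*(-2*d) = -2*d²)
Q(v, c) = -8 (Q(v, c) = -2*2² = -2*4 = -8)
-119/(-21 - 1*195) + 160/Q(8, 15) = -119/(-21 - 1*195) + 160/(-8) = -119/(-21 - 195) + 160*(-⅛) = -119/(-216) - 20 = -119*(-1/216) - 20 = 119/216 - 20 = -4201/216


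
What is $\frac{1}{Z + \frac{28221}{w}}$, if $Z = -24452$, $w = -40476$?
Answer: $- \frac{13492}{329915791} \approx -4.0895 \cdot 10^{-5}$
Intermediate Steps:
$\frac{1}{Z + \frac{28221}{w}} = \frac{1}{-24452 + \frac{28221}{-40476}} = \frac{1}{-24452 + 28221 \left(- \frac{1}{40476}\right)} = \frac{1}{-24452 - \frac{9407}{13492}} = \frac{1}{- \frac{329915791}{13492}} = - \frac{13492}{329915791}$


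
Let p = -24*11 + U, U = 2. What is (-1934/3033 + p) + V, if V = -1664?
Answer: -5843492/3033 ≈ -1926.6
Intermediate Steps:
p = -262 (p = -24*11 + 2 = -264 + 2 = -262)
(-1934/3033 + p) + V = (-1934/3033 - 262) - 1664 = -796580/3033 - 1664 = -5843492/3033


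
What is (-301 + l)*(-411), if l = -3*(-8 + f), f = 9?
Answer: 124944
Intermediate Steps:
l = -3 (l = -3*(-8 + 9) = -3*1 = -3)
(-301 + l)*(-411) = (-301 - 3)*(-411) = -304*(-411) = 124944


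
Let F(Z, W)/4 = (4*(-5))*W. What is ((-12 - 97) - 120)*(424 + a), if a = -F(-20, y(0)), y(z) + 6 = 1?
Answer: -5496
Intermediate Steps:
y(z) = -5 (y(z) = -6 + 1 = -5)
F(Z, W) = -80*W (F(Z, W) = 4*((4*(-5))*W) = 4*(-20*W) = -80*W)
a = -400 (a = -(-80)*(-5) = -1*400 = -400)
((-12 - 97) - 120)*(424 + a) = ((-12 - 97) - 120)*(424 - 400) = (-109 - 120)*24 = -229*24 = -5496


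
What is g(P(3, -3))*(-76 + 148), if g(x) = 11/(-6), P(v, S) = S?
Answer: -132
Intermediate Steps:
g(x) = -11/6 (g(x) = 11*(-⅙) = -11/6)
g(P(3, -3))*(-76 + 148) = -11*(-76 + 148)/6 = -11/6*72 = -132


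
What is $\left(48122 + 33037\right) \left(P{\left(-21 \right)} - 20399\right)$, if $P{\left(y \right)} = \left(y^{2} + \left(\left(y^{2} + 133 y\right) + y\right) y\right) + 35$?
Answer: $2427465690$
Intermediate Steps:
$P{\left(y \right)} = 35 + y^{2} + y \left(y^{2} + 134 y\right)$ ($P{\left(y \right)} = \left(y^{2} + \left(y^{2} + 134 y\right) y\right) + 35 = \left(y^{2} + y \left(y^{2} + 134 y\right)\right) + 35 = 35 + y^{2} + y \left(y^{2} + 134 y\right)$)
$\left(48122 + 33037\right) \left(P{\left(-21 \right)} - 20399\right) = \left(48122 + 33037\right) \left(\left(35 + \left(-21\right)^{3} + 135 \left(-21\right)^{2}\right) - 20399\right) = 81159 \left(\left(35 - 9261 + 135 \cdot 441\right) - 20399\right) = 81159 \left(\left(35 - 9261 + 59535\right) - 20399\right) = 81159 \left(50309 - 20399\right) = 81159 \cdot 29910 = 2427465690$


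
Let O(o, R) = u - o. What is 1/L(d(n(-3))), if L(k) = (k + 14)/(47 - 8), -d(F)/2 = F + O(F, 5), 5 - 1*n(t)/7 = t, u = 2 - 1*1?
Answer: 13/4 ≈ 3.2500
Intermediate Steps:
u = 1 (u = 2 - 1 = 1)
n(t) = 35 - 7*t
O(o, R) = 1 - o
d(F) = -2 (d(F) = -2*(F + (1 - F)) = -2*1 = -2)
L(k) = 14/39 + k/39 (L(k) = (14 + k)/39 = (14 + k)*(1/39) = 14/39 + k/39)
1/L(d(n(-3))) = 1/(14/39 + (1/39)*(-2)) = 1/(14/39 - 2/39) = 1/(4/13) = 13/4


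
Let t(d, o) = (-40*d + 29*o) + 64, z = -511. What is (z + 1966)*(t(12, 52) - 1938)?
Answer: -1230930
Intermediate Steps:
t(d, o) = 64 - 40*d + 29*o
(z + 1966)*(t(12, 52) - 1938) = (-511 + 1966)*((64 - 40*12 + 29*52) - 1938) = 1455*((64 - 480 + 1508) - 1938) = 1455*(1092 - 1938) = 1455*(-846) = -1230930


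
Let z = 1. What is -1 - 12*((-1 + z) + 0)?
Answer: -1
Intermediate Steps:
-1 - 12*((-1 + z) + 0) = -1 - 12*((-1 + 1) + 0) = -1 - 12*(0 + 0) = -1 - 12*0 = -1 + 0 = -1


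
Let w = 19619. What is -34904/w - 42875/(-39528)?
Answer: -538520687/775499832 ≈ -0.69442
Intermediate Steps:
-34904/w - 42875/(-39528) = -34904/19619 - 42875/(-39528) = -34904*1/19619 - 42875*(-1/39528) = -34904/19619 + 42875/39528 = -538520687/775499832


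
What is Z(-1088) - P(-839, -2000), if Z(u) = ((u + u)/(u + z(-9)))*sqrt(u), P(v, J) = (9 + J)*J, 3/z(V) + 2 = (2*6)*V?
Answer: -3982000 + 1914880*I*sqrt(17)/119683 ≈ -3.982e+6 + 65.968*I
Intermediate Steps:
z(V) = 3/(-2 + 12*V) (z(V) = 3/(-2 + (2*6)*V) = 3/(-2 + 12*V))
P(v, J) = J*(9 + J)
Z(u) = 2*u**(3/2)/(-3/110 + u) (Z(u) = ((u + u)/(u + 3/(2*(-1 + 6*(-9)))))*sqrt(u) = ((2*u)/(u + 3/(2*(-1 - 54))))*sqrt(u) = ((2*u)/(u + (3/2)/(-55)))*sqrt(u) = ((2*u)/(u + (3/2)*(-1/55)))*sqrt(u) = ((2*u)/(u - 3/110))*sqrt(u) = ((2*u)/(-3/110 + u))*sqrt(u) = (2*u/(-3/110 + u))*sqrt(u) = 2*u**(3/2)/(-3/110 + u))
Z(-1088) - P(-839, -2000) = 220*(-1088)**(3/2)/(-3 + 110*(-1088)) - (-2000)*(9 - 2000) = 220*(-8704*I*sqrt(17))/(-3 - 119680) - (-2000)*(-1991) = 220*(-8704*I*sqrt(17))/(-119683) - 1*3982000 = 220*(-8704*I*sqrt(17))*(-1/119683) - 3982000 = 1914880*I*sqrt(17)/119683 - 3982000 = -3982000 + 1914880*I*sqrt(17)/119683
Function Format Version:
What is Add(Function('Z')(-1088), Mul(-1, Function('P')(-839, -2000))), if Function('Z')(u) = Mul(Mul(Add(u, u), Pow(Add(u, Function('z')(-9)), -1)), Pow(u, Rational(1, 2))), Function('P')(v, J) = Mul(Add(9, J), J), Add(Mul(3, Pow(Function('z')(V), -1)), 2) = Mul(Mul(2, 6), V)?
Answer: Add(-3982000, Mul(Rational(1914880, 119683), I, Pow(17, Rational(1, 2)))) ≈ Add(-3.9820e+6, Mul(65.968, I))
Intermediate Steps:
Function('z')(V) = Mul(3, Pow(Add(-2, Mul(12, V)), -1)) (Function('z')(V) = Mul(3, Pow(Add(-2, Mul(Mul(2, 6), V)), -1)) = Mul(3, Pow(Add(-2, Mul(12, V)), -1)))
Function('P')(v, J) = Mul(J, Add(9, J))
Function('Z')(u) = Mul(2, Pow(u, Rational(3, 2)), Pow(Add(Rational(-3, 110), u), -1)) (Function('Z')(u) = Mul(Mul(Add(u, u), Pow(Add(u, Mul(Rational(3, 2), Pow(Add(-1, Mul(6, -9)), -1))), -1)), Pow(u, Rational(1, 2))) = Mul(Mul(Mul(2, u), Pow(Add(u, Mul(Rational(3, 2), Pow(Add(-1, -54), -1))), -1)), Pow(u, Rational(1, 2))) = Mul(Mul(Mul(2, u), Pow(Add(u, Mul(Rational(3, 2), Pow(-55, -1))), -1)), Pow(u, Rational(1, 2))) = Mul(Mul(Mul(2, u), Pow(Add(u, Mul(Rational(3, 2), Rational(-1, 55))), -1)), Pow(u, Rational(1, 2))) = Mul(Mul(Mul(2, u), Pow(Add(u, Rational(-3, 110)), -1)), Pow(u, Rational(1, 2))) = Mul(Mul(Mul(2, u), Pow(Add(Rational(-3, 110), u), -1)), Pow(u, Rational(1, 2))) = Mul(Mul(2, u, Pow(Add(Rational(-3, 110), u), -1)), Pow(u, Rational(1, 2))) = Mul(2, Pow(u, Rational(3, 2)), Pow(Add(Rational(-3, 110), u), -1)))
Add(Function('Z')(-1088), Mul(-1, Function('P')(-839, -2000))) = Add(Mul(220, Pow(-1088, Rational(3, 2)), Pow(Add(-3, Mul(110, -1088)), -1)), Mul(-1, Mul(-2000, Add(9, -2000)))) = Add(Mul(220, Mul(-8704, I, Pow(17, Rational(1, 2))), Pow(Add(-3, -119680), -1)), Mul(-1, Mul(-2000, -1991))) = Add(Mul(220, Mul(-8704, I, Pow(17, Rational(1, 2))), Pow(-119683, -1)), Mul(-1, 3982000)) = Add(Mul(220, Mul(-8704, I, Pow(17, Rational(1, 2))), Rational(-1, 119683)), -3982000) = Add(Mul(Rational(1914880, 119683), I, Pow(17, Rational(1, 2))), -3982000) = Add(-3982000, Mul(Rational(1914880, 119683), I, Pow(17, Rational(1, 2))))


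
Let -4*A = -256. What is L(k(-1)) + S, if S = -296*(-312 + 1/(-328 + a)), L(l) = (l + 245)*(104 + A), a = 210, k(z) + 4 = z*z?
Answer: 7847620/59 ≈ 1.3301e+5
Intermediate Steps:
k(z) = -4 + z² (k(z) = -4 + z*z = -4 + z²)
A = 64 (A = -¼*(-256) = 64)
L(l) = 41160 + 168*l (L(l) = (l + 245)*(104 + 64) = (245 + l)*168 = 41160 + 168*l)
S = 5448916/59 (S = -296*(-312 + 1/(-328 + 210)) = -296*(-312 + 1/(-118)) = -296*(-312 - 1/118) = -296*(-36817/118) = 5448916/59 ≈ 92355.)
L(k(-1)) + S = (41160 + 168*(-4 + (-1)²)) + 5448916/59 = (41160 + 168*(-4 + 1)) + 5448916/59 = (41160 + 168*(-3)) + 5448916/59 = (41160 - 504) + 5448916/59 = 40656 + 5448916/59 = 7847620/59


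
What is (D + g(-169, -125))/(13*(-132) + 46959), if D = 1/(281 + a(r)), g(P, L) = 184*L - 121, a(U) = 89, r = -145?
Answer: -8554769/16739910 ≈ -0.51104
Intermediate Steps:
g(P, L) = -121 + 184*L
D = 1/370 (D = 1/(281 + 89) = 1/370 ≈ 0.0027027)
(D + g(-169, -125))/(13*(-132) + 46959) = (1/370 + (-121 + 184*(-125)))/(13*(-132) + 46959) = (1/370 + (-121 - 23000))/(-1716 + 46959) = (1/370 - 23121)/45243 = -8554769/370*1/45243 = -8554769/16739910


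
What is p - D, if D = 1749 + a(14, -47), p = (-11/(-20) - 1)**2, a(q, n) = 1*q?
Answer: -705119/400 ≈ -1762.8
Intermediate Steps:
a(q, n) = q
p = 81/400 (p = (-11*(-1/20) - 1)**2 = (11/20 - 1)**2 = (-9/20)**2 = 81/400 ≈ 0.20250)
D = 1763 (D = 1749 + 14 = 1763)
p - D = 81/400 - 1*1763 = 81/400 - 1763 = -705119/400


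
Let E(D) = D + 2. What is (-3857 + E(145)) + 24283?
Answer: 20573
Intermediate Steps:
E(D) = 2 + D
(-3857 + E(145)) + 24283 = (-3857 + (2 + 145)) + 24283 = (-3857 + 147) + 24283 = -3710 + 24283 = 20573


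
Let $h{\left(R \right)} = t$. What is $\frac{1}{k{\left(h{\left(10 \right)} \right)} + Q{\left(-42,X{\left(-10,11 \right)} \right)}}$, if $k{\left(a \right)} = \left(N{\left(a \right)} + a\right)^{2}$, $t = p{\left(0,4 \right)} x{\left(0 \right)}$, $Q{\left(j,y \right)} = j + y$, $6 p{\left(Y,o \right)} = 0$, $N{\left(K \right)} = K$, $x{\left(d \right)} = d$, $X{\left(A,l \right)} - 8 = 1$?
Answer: $- \frac{1}{33} \approx -0.030303$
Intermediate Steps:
$X{\left(A,l \right)} = 9$ ($X{\left(A,l \right)} = 8 + 1 = 9$)
$p{\left(Y,o \right)} = 0$ ($p{\left(Y,o \right)} = \frac{1}{6} \cdot 0 = 0$)
$t = 0$ ($t = 0 \cdot 0 = 0$)
$h{\left(R \right)} = 0$
$k{\left(a \right)} = 4 a^{2}$ ($k{\left(a \right)} = \left(a + a\right)^{2} = \left(2 a\right)^{2} = 4 a^{2}$)
$\frac{1}{k{\left(h{\left(10 \right)} \right)} + Q{\left(-42,X{\left(-10,11 \right)} \right)}} = \frac{1}{4 \cdot 0^{2} + \left(-42 + 9\right)} = \frac{1}{4 \cdot 0 - 33} = \frac{1}{0 - 33} = \frac{1}{-33} = - \frac{1}{33}$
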